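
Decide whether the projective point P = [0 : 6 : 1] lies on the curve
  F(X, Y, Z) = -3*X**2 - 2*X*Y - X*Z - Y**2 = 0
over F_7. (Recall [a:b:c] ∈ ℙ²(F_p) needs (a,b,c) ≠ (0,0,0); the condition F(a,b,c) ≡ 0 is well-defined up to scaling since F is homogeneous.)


F(0,6,1) ≡ 6 (mod 7); P is NOT on the curve.

Evaluate F(0, 6, 1) term-by-term (mod 7).
  -3*X**2 ↦ -3·0·1·1 = 0
  -2*X*Y ↦ -2·0·6·1 = 0
  -X*Z ↦ -1·0·1·1 = 0
  -Y**2 ↦ -1·1·36·1 = -36
Sum: F(0, 6, 1) = (0) + (0) + (0) + (-36) = -36.
Reducing mod 7: -36 ≡ 6 (mod 7).
Since F(a, b, c) ≡ 6 ≠ 0 (mod 7), P does NOT lie on the curve.


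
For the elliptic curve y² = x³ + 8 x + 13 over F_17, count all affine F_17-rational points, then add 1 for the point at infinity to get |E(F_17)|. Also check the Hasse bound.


Affine points = {(0, 8), (0, 9), (3, 8), (3, 9), (5, 5), (5, 12), (7, 2), (7, 15), (9, 7), (9, 10), (11, 2), (11, 15), (12, 1), (12, 16), (13, 6), (13, 11), (14, 8), (14, 9), (16, 2), (16, 15)}; affine count = 20; |E(F_17)| = 21.

Discriminant check: Δ ∝ 4a³ + 27b² = 4·8³ + 27·13² = 4·512 + 27·169 ≡ 15 (mod 17). Nonzero ⇒ E is nonsingular.
For each x ∈ F_17, compute rhs = x³ + 8·x + 13 mod 17, then count y ∈ F_17 with y² ≡ rhs.
  x = 0: rhs = 13, matching y values: 8, 9 (2 points).
  x = 1: rhs = 5, matching y values: none (0 points).
  x = 2: rhs = 3, matching y values: none (0 points).
  x = 3: rhs = 13, matching y values: 8, 9 (2 points).
  x = 4: rhs = 7, matching y values: none (0 points).
  x = 5: rhs = 8, matching y values: 5, 12 (2 points).
  x = 6: rhs = 5, matching y values: none (0 points).
  x = 7: rhs = 4, matching y values: 2, 15 (2 points).
  x = 8: rhs = 11, matching y values: none (0 points).
  x = 9: rhs = 15, matching y values: 7, 10 (2 points).
  x = 10: rhs = 5, matching y values: none (0 points).
  x = 11: rhs = 4, matching y values: 2, 15 (2 points).
  x = 12: rhs = 1, matching y values: 1, 16 (2 points).
  x = 13: rhs = 2, matching y values: 6, 11 (2 points).
  x = 14: rhs = 13, matching y values: 8, 9 (2 points).
  x = 15: rhs = 6, matching y values: none (0 points).
  x = 16: rhs = 4, matching y values: 2, 15 (2 points).
Total affine count: 20.
Full point count |E(F_17)| = 20 + 1 = 21.
Hasse bound: |21 − (17+1)| = |3| = 3 ≤ 2√17 ≈ 8.2462 ✓.


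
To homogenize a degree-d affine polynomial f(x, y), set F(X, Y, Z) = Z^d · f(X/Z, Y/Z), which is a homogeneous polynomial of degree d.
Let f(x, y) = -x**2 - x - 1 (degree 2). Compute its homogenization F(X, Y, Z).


F(X, Y, Z) = -X**2 - X*Z - Z**2

deg(f) = 2.
Substitute x = X/Z, y = Y/Z into f, then multiply by Z^2.
  monomial -1·x^2·y^0 ↦ -1·X^2·Y^0·Z^0.
  monomial -1·x^1·y^0 ↦ -1·X^1·Y^0·Z^1.
  monomial -1·x^0·y^0 ↦ -1·X^0·Y^0·Z^2.
Collecting: F(X, Y, Z) = -X**2 - X*Z - Z**2.


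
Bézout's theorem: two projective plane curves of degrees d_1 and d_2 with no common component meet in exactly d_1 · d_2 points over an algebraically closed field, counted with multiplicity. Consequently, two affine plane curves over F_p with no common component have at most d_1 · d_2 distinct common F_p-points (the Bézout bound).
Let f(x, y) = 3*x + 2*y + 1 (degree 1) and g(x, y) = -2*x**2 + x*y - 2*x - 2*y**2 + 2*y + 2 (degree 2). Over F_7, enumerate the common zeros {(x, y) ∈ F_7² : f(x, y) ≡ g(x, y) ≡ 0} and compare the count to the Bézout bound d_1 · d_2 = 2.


Common zeros: ∅; count = 0; Bézout bound = 2.

deg(f) = 1, deg(g) = 2, so Bézout bound = 2.
Scan x ∈ F_7. For each x, list the y ∈ F_7 with f(x, y) ≡ 0 and those with g(x, y) ≡ 0 (mod 7); the common zeros in that column are the intersection.
  x = 0: f ≡ 0 at y ∈ {3}; g ≡ 0 at y ∈ ∅; common: ∅.
  x = 1: f ≡ 0 at y ∈ {5}; g ≡ 0 at y ∈ {6}; common: ∅.
  x = 2: f ≡ 0 at y ∈ {0}; g ≡ 0 at y ∈ ∅; common: ∅.
  x = 3: f ≡ 0 at y ∈ {2}; g ≡ 0 at y ∈ ∅; common: ∅.
  x = 4: f ≡ 0 at y ∈ {4}; g ≡ 0 at y ∈ ∅; common: ∅.
  x = 5: f ≡ 0 at y ∈ {6}; g ≡ 0 at y ∈ ∅; common: ∅.
  x = 6: f ≡ 0 at y ∈ {1}; g ≡ 0 at y ∈ ∅; common: ∅.
Collecting: common zeros = ∅, so the count is 0.
Comparison with the Bézout bound: 0 ≤ 2 = deg(f)·deg(g), as expected for curves with no common component (the affine F_7-count falls short of the bound because intersections may lie at infinity, over extension fields, or carry multiplicity).


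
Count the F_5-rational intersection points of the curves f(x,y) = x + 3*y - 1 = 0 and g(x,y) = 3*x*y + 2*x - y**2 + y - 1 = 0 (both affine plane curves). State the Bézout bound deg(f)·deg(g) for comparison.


Common zeros: {(2, 3)}; count = 1; Bézout bound = 2.

deg(f) = 1, deg(g) = 2, so Bézout bound = 2.
Scan x ∈ F_5. For each x, list the y ∈ F_5 with f(x, y) ≡ 0 and those with g(x, y) ≡ 0 (mod 5); the common zeros in that column are the intersection.
  x = 0: f ≡ 0 at y ∈ {2}; g ≡ 0 at y ∈ ∅; common: ∅.
  x = 1: f ≡ 0 at y ∈ {0}; g ≡ 0 at y ∈ {2}; common: ∅.
  x = 2: f ≡ 0 at y ∈ {3}; g ≡ 0 at y ∈ {3, 4}; common: {3}.
  x = 3: f ≡ 0 at y ∈ {1}; g ≡ 0 at y ∈ {0}; common: ∅.
  x = 4: f ≡ 0 at y ∈ {4}; g ≡ 0 at y ∈ ∅; common: ∅.
Collecting: common zeros = {(2, 3)}, so the count is 1.
Comparison with the Bézout bound: 1 ≤ 2 = deg(f)·deg(g), as expected for curves with no common component (the affine F_5-count falls short of the bound because intersections may lie at infinity, over extension fields, or carry multiplicity).


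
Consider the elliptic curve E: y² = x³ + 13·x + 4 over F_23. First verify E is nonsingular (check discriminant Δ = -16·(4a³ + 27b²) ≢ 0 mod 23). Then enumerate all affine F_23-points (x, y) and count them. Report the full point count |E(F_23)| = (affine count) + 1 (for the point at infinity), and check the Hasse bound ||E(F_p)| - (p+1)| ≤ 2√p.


Affine points = {(0, 2), (0, 21), (1, 8), (1, 15), (3, 1), (3, 22), (7, 1), (7, 22), (11, 11), (11, 12), (12, 5), (12, 18), (13, 1), (13, 22), (14, 3), (14, 20), (15, 3), (15, 20), (17, 3), (17, 20), (19, 7), (19, 16), (21, 4), (21, 19), (22, 6), (22, 17)}; affine count = 26; |E(F_23)| = 27.

Discriminant check: Δ ∝ 4a³ + 27b² = 4·13³ + 27·4² = 4·2197 + 27·16 ≡ 20 (mod 23). Nonzero ⇒ E is nonsingular.
For each x ∈ F_23, compute rhs = x³ + 13·x + 4 mod 23, then count y ∈ F_23 with y² ≡ rhs.
  x = 0: rhs = 4, matching y values: 2, 21 (2 points).
  x = 1: rhs = 18, matching y values: 8, 15 (2 points).
  x = 2: rhs = 15, matching y values: none (0 points).
  x = 3: rhs = 1, matching y values: 1, 22 (2 points).
  x = 4: rhs = 5, matching y values: none (0 points).
  x = 5: rhs = 10, matching y values: none (0 points).
  x = 6: rhs = 22, matching y values: none (0 points).
  x = 7: rhs = 1, matching y values: 1, 22 (2 points).
  x = 8: rhs = 22, matching y values: none (0 points).
  x = 9: rhs = 22, matching y values: none (0 points).
  x = 10: rhs = 7, matching y values: none (0 points).
  x = 11: rhs = 6, matching y values: 11, 12 (2 points).
  x = 12: rhs = 2, matching y values: 5, 18 (2 points).
  x = 13: rhs = 1, matching y values: 1, 22 (2 points).
  x = 14: rhs = 9, matching y values: 3, 20 (2 points).
  x = 15: rhs = 9, matching y values: 3, 20 (2 points).
  x = 16: rhs = 7, matching y values: none (0 points).
  x = 17: rhs = 9, matching y values: 3, 20 (2 points).
  x = 18: rhs = 21, matching y values: none (0 points).
  x = 19: rhs = 3, matching y values: 7, 16 (2 points).
  x = 20: rhs = 7, matching y values: none (0 points).
  x = 21: rhs = 16, matching y values: 4, 19 (2 points).
  x = 22: rhs = 13, matching y values: 6, 17 (2 points).
Total affine count: 26.
Full point count |E(F_23)| = 26 + 1 = 27.
Hasse bound: |27 − (23+1)| = |3| = 3 ≤ 2√23 ≈ 9.5917 ✓.


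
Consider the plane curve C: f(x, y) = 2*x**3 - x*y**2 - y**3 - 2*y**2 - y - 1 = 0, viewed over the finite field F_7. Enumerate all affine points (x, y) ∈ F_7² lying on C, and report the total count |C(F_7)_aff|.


Affine F_7-points: {(0, 3), (1, 2), (1, 3), (1, 6), (4, 1), (5, 5), (6, 3)}; count = 7.

For each of the 49 pairs (x, y) ∈ F_7², evaluate f(x, y) mod 7. Record the zeros.
  x = 0: [0↦6, 1↦2, 2↦2, 3↦0, 4↦4, 5↦1, 6↦6]  zeros at y ∈ {3}
  x = 1: [0↦1, 1↦3, 2↦0, 3↦0, 4↦4, 5↦6, 6↦0]  zeros at y ∈ {2, 3, 6}
  x = 2: [0↦1, 1↦2, 2↦3, 3↦5, 4↦2, 5↦2, 6↦6]  zeros at y ∈ ∅
  x = 3: [0↦4, 1↦4, 2↦2, 3↦6, 4↦3, 5↦1, 6↦1]  zeros at y ∈ ∅
  x = 4: [0↦1, 1↦0, 2↦2, 3↦1, 4↦5, 5↦1, 6↦4]  zeros at y ∈ {1}
  x = 5: [0↦4, 1↦2, 2↦1, 3↦2, 4↦6, 5↦0, 6↦6]  zeros at y ∈ {5}
  x = 6: [0↦4, 1↦1, 2↦4, 3↦0, 4↦4, 5↦3, 6↦5]  zeros at y ∈ {3}
Collecting zeros: affine points = {(0, 3), (1, 2), (1, 3), (1, 6), (4, 1), (5, 5), (6, 3)}.
Total count |C(F_7)_aff| = 7.


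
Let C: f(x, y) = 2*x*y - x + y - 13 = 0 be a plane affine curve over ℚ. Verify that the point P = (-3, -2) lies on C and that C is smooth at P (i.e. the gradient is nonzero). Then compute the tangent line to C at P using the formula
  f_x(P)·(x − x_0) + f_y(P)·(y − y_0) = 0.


Tangent line at P: -5*x - 5*y - 25 = 0.

Step 1: f(-3, -2) = 0, so P lies on C.
Step 2: partial derivatives
  f_x(x, y) = 2*y - 1, f_y(x, y) = 2*x + 1.
  f_x(P) = -5, f_y(P) = -5 (gradient nonzero, so P is smooth).
Step 3: tangent line at P: -5·(x − -3) + -5·(y − -2) = 0.
Expanding: -5*x - 5*y - 25 = 0.


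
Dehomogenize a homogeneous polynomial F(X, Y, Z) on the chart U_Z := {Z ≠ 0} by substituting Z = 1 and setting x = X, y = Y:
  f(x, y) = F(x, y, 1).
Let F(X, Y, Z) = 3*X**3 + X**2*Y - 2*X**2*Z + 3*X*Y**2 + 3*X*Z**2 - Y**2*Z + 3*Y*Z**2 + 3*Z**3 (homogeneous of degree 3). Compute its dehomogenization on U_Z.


f(x, y) = 3*x**3 + x**2*y - 2*x**2 + 3*x*y**2 + 3*x - y**2 + 3*y + 3

On U_Z we set Z = 1. Each monomial c·X^i·Y^j·Z^k in F becomes c·x^i·y^j·1^k = c·x^i·y^j.
Substituting Z = 1: F(X, Y, 1) = 3*x**3 + x**2*y - 2*x**2 + 3*x*y**2 + 3*x - y**2 + 3*y + 3.
Note: deg(f) ≤ deg(F) = 3; strict inequality happens when F is divisible by Z (lost terms).


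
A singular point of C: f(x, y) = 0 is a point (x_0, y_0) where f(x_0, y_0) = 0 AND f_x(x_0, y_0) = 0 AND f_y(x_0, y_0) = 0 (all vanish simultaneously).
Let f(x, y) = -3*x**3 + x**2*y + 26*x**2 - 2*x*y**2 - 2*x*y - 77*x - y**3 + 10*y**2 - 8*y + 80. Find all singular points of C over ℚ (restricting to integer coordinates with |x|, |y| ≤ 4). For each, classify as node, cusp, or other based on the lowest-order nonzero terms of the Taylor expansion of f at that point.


Singular points: {(3, 1)}; classification: cusp.

Compute partial derivatives:
  f_x = -9*x**2 + 2*x*y + 52*x - 2*y**2 - 2*y - 77.
  f_y = x**2 - 4*x*y - 2*x - 3*y**2 + 20*y - 8.
Scan x_0 ∈ {−4, ..., 4}. For each x_0, f_y(x_0, y) is a polynomial in y; find its integer roots y ∈ {−4, ..., 4}, then test f_x and f at those candidates.
  x = -4: f_y(-4, y) = -3*y**2 + 36*y + 16; no integer root y with |y| ≤ 4.
  x = -3: f_y(-3, y) = -3*y**2 + 32*y + 7; no integer root y with |y| ≤ 4.
  x = -2: f_y(-2, y) = -3*y**2 + 28*y; vanishes at y ∈ {0}. (-2, 0): f_x = -217 ≠ 0.
  x = -1: f_y(-1, y) = -3*y**2 + 24*y - 5; no integer root y with |y| ≤ 4.
  x = 0: f_y(0, y) = -3*y**2 + 20*y - 8; no integer root y with |y| ≤ 4.
  x = 1: f_y(1, y) = -3*y**2 + 16*y - 9; no integer root y with |y| ≤ 4.
  x = 2: f_y(2, y) = -3*y**2 + 12*y - 8; no integer root y with |y| ≤ 4.
  x = 3: f_y(3, y) = -3*y**2 + 8*y - 5; vanishes at y ∈ {1}. (3, 1): f_x = 0, f = 0 — SINGULAR.
  x = 4: f_y(4, y) = -3*y**2 + 4*y; vanishes at y ∈ {0}. (4, 0): f_x = -13 ≠ 0.
Only singular point on the grid: (3, 1).
Classify: substitute x = 3 + u, y = 1 + v and expand: f = -3*u**3 + u**2*v - 2*u*v**2 - v**3 + v**2.
No constant or linear terms (consistent with a singular point). Quadratic part: v**2. Cubic part: -3*u**3 + u**2*v - 2*u*v**2 - v**3.
The quadratic part v**2 is a perfect square, so there is a single (double) tangent line v = 0, i.e. y = 1. Restricting the cubic part to that line (v = 0) leaves -3*u**3 ≠ 0, so f is not divisible by v and the branch is v² ≈ 3*u**3 to lowest order — this is a cusp.
Classification: cusp.


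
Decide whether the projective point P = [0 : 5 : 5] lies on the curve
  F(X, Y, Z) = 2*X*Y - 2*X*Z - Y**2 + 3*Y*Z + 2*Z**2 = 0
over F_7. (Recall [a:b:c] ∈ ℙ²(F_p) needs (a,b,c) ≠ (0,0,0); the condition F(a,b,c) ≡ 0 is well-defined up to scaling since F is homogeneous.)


F(0,5,5) ≡ 2 (mod 7); P is NOT on the curve.

Evaluate F(0, 5, 5) term-by-term (mod 7).
  2*X*Y ↦ 2·0·5·1 = 0
  -2*X*Z ↦ -2·0·1·5 = 0
  -Y**2 ↦ -1·1·25·1 = -25
  3*Y*Z ↦ 3·1·5·5 = 75
  2*Z**2 ↦ 2·1·1·25 = 50
Sum: F(0, 5, 5) = (0) + (0) + (-25) + (75) + (50) = 100.
Reducing mod 7: 100 ≡ 2 (mod 7).
Since F(a, b, c) ≡ 2 ≠ 0 (mod 7), P does NOT lie on the curve.


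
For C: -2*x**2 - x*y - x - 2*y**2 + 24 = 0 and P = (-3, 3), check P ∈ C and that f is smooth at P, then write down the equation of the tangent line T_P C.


Tangent line at P: 8*x - 9*y + 51 = 0.

Step 1: f(-3, 3) = 0, so P lies on C.
Step 2: partial derivatives
  f_x(x, y) = -4*x - y - 1, f_y(x, y) = -x - 4*y.
  f_x(P) = 8, f_y(P) = -9 (gradient nonzero, so P is smooth).
Step 3: tangent line at P: 8·(x − -3) + -9·(y − 3) = 0.
Expanding: 8*x - 9*y + 51 = 0.


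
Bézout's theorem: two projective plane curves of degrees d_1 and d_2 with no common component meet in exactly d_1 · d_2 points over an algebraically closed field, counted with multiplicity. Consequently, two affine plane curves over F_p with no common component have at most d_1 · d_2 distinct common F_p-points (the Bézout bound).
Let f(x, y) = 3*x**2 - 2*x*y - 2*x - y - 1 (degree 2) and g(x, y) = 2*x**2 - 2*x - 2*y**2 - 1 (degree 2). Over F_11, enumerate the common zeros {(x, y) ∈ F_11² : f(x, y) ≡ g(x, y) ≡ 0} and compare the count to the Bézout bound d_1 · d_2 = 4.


Common zeros: ∅; count = 0; Bézout bound = 4.

deg(f) = 2, deg(g) = 2, so Bézout bound = 4.
Scan x ∈ F_11. For each x, list the y ∈ F_11 with f(x, y) ≡ 0 and those with g(x, y) ≡ 0 (mod 11); the common zeros in that column are the intersection.
  x = 0: f ≡ 0 at y ∈ {10}; g ≡ 0 at y ∈ {4, 7}; common: ∅.
  x = 1: f ≡ 0 at y ∈ {0}; g ≡ 0 at y ∈ {4, 7}; common: ∅.
  x = 2: f ≡ 0 at y ∈ {8}; g ≡ 0 at y ∈ ∅; common: ∅.
  x = 3: f ≡ 0 at y ∈ {6}; g ≡ 0 at y ∈ {0}; common: ∅.
  x = 4: f ≡ 0 at y ∈ {8}; g ≡ 0 at y ∈ ∅; common: ∅.
  x = 5: f ≡ 0 at y ∈ ∅; g ≡ 0 at y ∈ {5, 6}; common: ∅.
  x = 6: f ≡ 0 at y ∈ {9}; g ≡ 0 at y ∈ ∅; common: ∅.
  x = 7: f ≡ 0 at y ∈ {0}; g ≡ 0 at y ∈ {5, 6}; common: ∅.
  x = 8: f ≡ 0 at y ∈ {9}; g ≡ 0 at y ∈ ∅; common: ∅.
  x = 9: f ≡ 0 at y ∈ {6}; g ≡ 0 at y ∈ {0}; common: ∅.
  x = 10: f ≡ 0 at y ∈ {7}; g ≡ 0 at y ∈ ∅; common: ∅.
Collecting: common zeros = ∅, so the count is 0.
Comparison with the Bézout bound: 0 ≤ 4 = deg(f)·deg(g), as expected for curves with no common component (the affine F_11-count falls short of the bound because intersections may lie at infinity, over extension fields, or carry multiplicity).


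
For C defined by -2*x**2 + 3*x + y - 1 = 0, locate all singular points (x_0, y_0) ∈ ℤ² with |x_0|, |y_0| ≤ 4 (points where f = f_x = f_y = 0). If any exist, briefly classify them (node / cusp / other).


No singular points in the scanned grid; C is smooth there.

Compute partial derivatives:
  f_x = 3 - 4*x.
  f_y = 1.
f_y = 1 is a nonzero constant, so f_y never vanishes: no point (x, y) can satisfy f = f_x = f_y = 0. In particular no (x, y) ∈ {−4, ..., 4}² is singular; the curve is smooth.


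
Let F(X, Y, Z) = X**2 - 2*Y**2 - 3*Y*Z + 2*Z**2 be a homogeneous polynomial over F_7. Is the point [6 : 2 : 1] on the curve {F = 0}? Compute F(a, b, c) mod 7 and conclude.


F(6,2,1) ≡ 3 (mod 7); P is NOT on the curve.

Evaluate F(6, 2, 1) term-by-term (mod 7).
  X**2 ↦ 1·36·1·1 = 36
  -2*Y**2 ↦ -2·1·4·1 = -8
  -3*Y*Z ↦ -3·1·2·1 = -6
  2*Z**2 ↦ 2·1·1·1 = 2
Sum: F(6, 2, 1) = (36) + (-8) + (-6) + (2) = 24.
Reducing mod 7: 24 ≡ 3 (mod 7).
Since F(a, b, c) ≡ 3 ≠ 0 (mod 7), P does NOT lie on the curve.


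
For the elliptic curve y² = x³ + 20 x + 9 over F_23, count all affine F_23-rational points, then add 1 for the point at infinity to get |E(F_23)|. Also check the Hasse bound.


Affine points = {(0, 3), (0, 20), (3, 2), (3, 21), (5, 2), (5, 21), (6, 0), (7, 3), (7, 20), (10, 6), (10, 17), (15, 2), (15, 21), (16, 3), (16, 20), (17, 8), (17, 15), (19, 7), (19, 16)}; affine count = 19; |E(F_23)| = 20.

Discriminant check: Δ ∝ 4a³ + 27b² = 4·20³ + 27·9² = 4·8000 + 27·81 ≡ 9 (mod 23). Nonzero ⇒ E is nonsingular.
For each x ∈ F_23, compute rhs = x³ + 20·x + 9 mod 23, then count y ∈ F_23 with y² ≡ rhs.
  x = 0: rhs = 9, matching y values: 3, 20 (2 points).
  x = 1: rhs = 7, matching y values: none (0 points).
  x = 2: rhs = 11, matching y values: none (0 points).
  x = 3: rhs = 4, matching y values: 2, 21 (2 points).
  x = 4: rhs = 15, matching y values: none (0 points).
  x = 5: rhs = 4, matching y values: 2, 21 (2 points).
  x = 6: rhs = 0, matching y values: 0 (1 points).
  x = 7: rhs = 9, matching y values: 3, 20 (2 points).
  x = 8: rhs = 14, matching y values: none (0 points).
  x = 9: rhs = 21, matching y values: none (0 points).
  x = 10: rhs = 13, matching y values: 6, 17 (2 points).
  x = 11: rhs = 19, matching y values: none (0 points).
  x = 12: rhs = 22, matching y values: none (0 points).
  x = 13: rhs = 5, matching y values: none (0 points).
  x = 14: rhs = 20, matching y values: none (0 points).
  x = 15: rhs = 4, matching y values: 2, 21 (2 points).
  x = 16: rhs = 9, matching y values: 3, 20 (2 points).
  x = 17: rhs = 18, matching y values: 8, 15 (2 points).
  x = 18: rhs = 14, matching y values: none (0 points).
  x = 19: rhs = 3, matching y values: 7, 16 (2 points).
  x = 20: rhs = 14, matching y values: none (0 points).
  x = 21: rhs = 7, matching y values: none (0 points).
  x = 22: rhs = 11, matching y values: none (0 points).
Total affine count: 19.
Full point count |E(F_23)| = 19 + 1 = 20.
Hasse bound: |20 − (23+1)| = |-4| = 4 ≤ 2√23 ≈ 9.5917 ✓.


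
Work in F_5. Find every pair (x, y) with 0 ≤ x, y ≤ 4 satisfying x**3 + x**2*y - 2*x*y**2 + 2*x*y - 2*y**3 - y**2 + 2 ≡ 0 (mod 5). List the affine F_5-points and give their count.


Affine F_5-points: {(2, 0), (2, 2), (2, 3), (3, 1), (3, 2), (4, 4)}; count = 6.

For each of the 25 pairs (x, y) ∈ F_5², evaluate f(x, y) mod 5. Record the zeros.
  x = 0: [0↦2, 1↦4, 2↦2, 3↦4, 4↦3]  zeros at y ∈ ∅
  x = 1: [0↦3, 1↦1, 2↦1, 3↦1, 4↦4]  zeros at y ∈ ∅
  x = 2: [0↦0, 1↦1, 2↦0, 3↦0, 4↦4]  zeros at y ∈ {0, 2, 3}
  x = 3: [0↦4, 1↦0, 2↦0, 3↦2, 4↦4]  zeros at y ∈ {1, 2}
  x = 4: [0↦1, 1↦4, 2↦2, 3↦3, 4↦0]  zeros at y ∈ {4}
Collecting zeros: affine points = {(2, 0), (2, 2), (2, 3), (3, 1), (3, 2), (4, 4)}.
Total count |C(F_5)_aff| = 6.


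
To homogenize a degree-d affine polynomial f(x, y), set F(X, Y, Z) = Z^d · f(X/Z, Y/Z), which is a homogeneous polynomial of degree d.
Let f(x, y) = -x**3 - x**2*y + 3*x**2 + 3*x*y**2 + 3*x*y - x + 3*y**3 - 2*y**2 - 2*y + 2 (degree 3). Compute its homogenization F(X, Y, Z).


F(X, Y, Z) = -X**3 - X**2*Y + 3*X**2*Z + 3*X*Y**2 + 3*X*Y*Z - X*Z**2 + 3*Y**3 - 2*Y**2*Z - 2*Y*Z**2 + 2*Z**3

deg(f) = 3.
Substitute x = X/Z, y = Y/Z into f, then multiply by Z^3.
  monomial -1·x^3·y^0 ↦ -1·X^3·Y^0·Z^0.
  monomial -1·x^2·y^1 ↦ -1·X^2·Y^1·Z^0.
  monomial 3·x^2·y^0 ↦ 3·X^2·Y^0·Z^1.
  monomial 3·x^1·y^2 ↦ 3·X^1·Y^2·Z^0.
  monomial 3·x^1·y^1 ↦ 3·X^1·Y^1·Z^1.
  monomial -1·x^1·y^0 ↦ -1·X^1·Y^0·Z^2.
  monomial 3·x^0·y^3 ↦ 3·X^0·Y^3·Z^0.
  monomial -2·x^0·y^2 ↦ -2·X^0·Y^2·Z^1.
  monomial -2·x^0·y^1 ↦ -2·X^0·Y^1·Z^2.
  monomial 2·x^0·y^0 ↦ 2·X^0·Y^0·Z^3.
Collecting: F(X, Y, Z) = -X**3 - X**2*Y + 3*X**2*Z + 3*X*Y**2 + 3*X*Y*Z - X*Z**2 + 3*Y**3 - 2*Y**2*Z - 2*Y*Z**2 + 2*Z**3.


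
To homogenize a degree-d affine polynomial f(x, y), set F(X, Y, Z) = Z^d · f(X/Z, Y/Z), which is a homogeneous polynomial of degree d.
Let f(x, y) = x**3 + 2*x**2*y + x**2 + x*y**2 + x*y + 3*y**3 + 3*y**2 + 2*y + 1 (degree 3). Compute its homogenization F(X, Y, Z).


F(X, Y, Z) = X**3 + 2*X**2*Y + X**2*Z + X*Y**2 + X*Y*Z + 3*Y**3 + 3*Y**2*Z + 2*Y*Z**2 + Z**3

deg(f) = 3.
Substitute x = X/Z, y = Y/Z into f, then multiply by Z^3.
  monomial 1·x^3·y^0 ↦ 1·X^3·Y^0·Z^0.
  monomial 2·x^2·y^1 ↦ 2·X^2·Y^1·Z^0.
  monomial 1·x^2·y^0 ↦ 1·X^2·Y^0·Z^1.
  monomial 1·x^1·y^2 ↦ 1·X^1·Y^2·Z^0.
  monomial 1·x^1·y^1 ↦ 1·X^1·Y^1·Z^1.
  monomial 3·x^0·y^3 ↦ 3·X^0·Y^3·Z^0.
  monomial 3·x^0·y^2 ↦ 3·X^0·Y^2·Z^1.
  monomial 2·x^0·y^1 ↦ 2·X^0·Y^1·Z^2.
  monomial 1·x^0·y^0 ↦ 1·X^0·Y^0·Z^3.
Collecting: F(X, Y, Z) = X**3 + 2*X**2*Y + X**2*Z + X*Y**2 + X*Y*Z + 3*Y**3 + 3*Y**2*Z + 2*Y*Z**2 + Z**3.


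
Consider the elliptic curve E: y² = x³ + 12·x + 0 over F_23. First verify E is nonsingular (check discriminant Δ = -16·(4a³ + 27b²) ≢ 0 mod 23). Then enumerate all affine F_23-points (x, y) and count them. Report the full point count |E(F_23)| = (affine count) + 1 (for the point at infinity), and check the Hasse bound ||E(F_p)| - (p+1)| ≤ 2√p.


Affine points = {(0, 0), (1, 6), (1, 17), (2, 3), (2, 20), (5, 1), (5, 22), (6, 9), (6, 14), (7, 6), (7, 17), (9, 3), (9, 20), (10, 4), (10, 19), (12, 3), (12, 20), (15, 6), (15, 17), (19, 7), (19, 16), (20, 11), (20, 12)}; affine count = 23; |E(F_23)| = 24.

Discriminant check: Δ ∝ 4a³ + 27b² = 4·12³ + 27·0² = 4·1728 + 27·0 ≡ 12 (mod 23). Nonzero ⇒ E is nonsingular.
For each x ∈ F_23, compute rhs = x³ + 12·x + 0 mod 23, then count y ∈ F_23 with y² ≡ rhs.
  x = 0: rhs = 0, matching y values: 0 (1 points).
  x = 1: rhs = 13, matching y values: 6, 17 (2 points).
  x = 2: rhs = 9, matching y values: 3, 20 (2 points).
  x = 3: rhs = 17, matching y values: none (0 points).
  x = 4: rhs = 20, matching y values: none (0 points).
  x = 5: rhs = 1, matching y values: 1, 22 (2 points).
  x = 6: rhs = 12, matching y values: 9, 14 (2 points).
  x = 7: rhs = 13, matching y values: 6, 17 (2 points).
  x = 8: rhs = 10, matching y values: none (0 points).
  x = 9: rhs = 9, matching y values: 3, 20 (2 points).
  x = 10: rhs = 16, matching y values: 4, 19 (2 points).
  x = 11: rhs = 14, matching y values: none (0 points).
  x = 12: rhs = 9, matching y values: 3, 20 (2 points).
  x = 13: rhs = 7, matching y values: none (0 points).
  x = 14: rhs = 14, matching y values: none (0 points).
  x = 15: rhs = 13, matching y values: 6, 17 (2 points).
  x = 16: rhs = 10, matching y values: none (0 points).
  x = 17: rhs = 11, matching y values: none (0 points).
  x = 18: rhs = 22, matching y values: none (0 points).
  x = 19: rhs = 3, matching y values: 7, 16 (2 points).
  x = 20: rhs = 6, matching y values: 11, 12 (2 points).
  x = 21: rhs = 14, matching y values: none (0 points).
  x = 22: rhs = 10, matching y values: none (0 points).
Total affine count: 23.
Full point count |E(F_23)| = 23 + 1 = 24.
Hasse bound: |24 − (23+1)| = |0| = 0 ≤ 2√23 ≈ 9.5917 ✓.


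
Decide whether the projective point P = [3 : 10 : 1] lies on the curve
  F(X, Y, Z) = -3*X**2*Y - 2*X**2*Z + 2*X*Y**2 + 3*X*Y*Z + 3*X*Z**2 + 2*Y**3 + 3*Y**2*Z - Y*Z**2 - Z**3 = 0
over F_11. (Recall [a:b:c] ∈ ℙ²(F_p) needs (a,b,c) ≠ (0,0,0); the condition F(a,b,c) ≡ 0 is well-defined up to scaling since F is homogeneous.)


F(3,10,1) ≡ 5 (mod 11); P is NOT on the curve.

Evaluate F(3, 10, 1) term-by-term (mod 11).
  -3*X**2*Y ↦ -3·9·10·1 = -270
  -2*X**2*Z ↦ -2·9·1·1 = -18
  2*X*Y**2 ↦ 2·3·100·1 = 600
  3*X*Y*Z ↦ 3·3·10·1 = 90
  3*X*Z**2 ↦ 3·3·1·1 = 9
  2*Y**3 ↦ 2·1·1000·1 = 2000
  3*Y**2*Z ↦ 3·1·100·1 = 300
  -Y*Z**2 ↦ -1·1·10·1 = -10
  -Z**3 ↦ -1·1·1·1 = -1
Sum: F(3, 10, 1) = (-270) + (-18) + (600) + (90) + (9) + (2000) + (300) + (-10) + (-1) = 2700.
Reducing mod 11: 2700 ≡ 5 (mod 11).
Since F(a, b, c) ≡ 5 ≠ 0 (mod 11), P does NOT lie on the curve.


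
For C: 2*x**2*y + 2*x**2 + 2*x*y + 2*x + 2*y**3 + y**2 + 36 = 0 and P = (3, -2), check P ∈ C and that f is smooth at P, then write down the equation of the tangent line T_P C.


Tangent line at P: -14*x + 44*y + 130 = 0.

Step 1: f(3, -2) = 0, so P lies on C.
Step 2: partial derivatives
  f_x(x, y) = 4*x*y + 4*x + 2*y + 2, f_y(x, y) = 2*x**2 + 2*x + 6*y**2 + 2*y.
  f_x(P) = -14, f_y(P) = 44 (gradient nonzero, so P is smooth).
Step 3: tangent line at P: -14·(x − 3) + 44·(y − -2) = 0.
Expanding: -14*x + 44*y + 130 = 0.


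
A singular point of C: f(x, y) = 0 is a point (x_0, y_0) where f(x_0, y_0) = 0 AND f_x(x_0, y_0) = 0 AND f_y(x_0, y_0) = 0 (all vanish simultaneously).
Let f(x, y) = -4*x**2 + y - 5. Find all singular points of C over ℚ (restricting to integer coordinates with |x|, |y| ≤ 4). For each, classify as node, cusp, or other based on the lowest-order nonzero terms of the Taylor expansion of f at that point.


No singular points in the scanned grid; C is smooth there.

Compute partial derivatives:
  f_x = -8*x.
  f_y = 1.
f_y = 1 is a nonzero constant, so f_y never vanishes: no point (x, y) can satisfy f = f_x = f_y = 0. In particular no (x, y) ∈ {−4, ..., 4}² is singular; the curve is smooth.


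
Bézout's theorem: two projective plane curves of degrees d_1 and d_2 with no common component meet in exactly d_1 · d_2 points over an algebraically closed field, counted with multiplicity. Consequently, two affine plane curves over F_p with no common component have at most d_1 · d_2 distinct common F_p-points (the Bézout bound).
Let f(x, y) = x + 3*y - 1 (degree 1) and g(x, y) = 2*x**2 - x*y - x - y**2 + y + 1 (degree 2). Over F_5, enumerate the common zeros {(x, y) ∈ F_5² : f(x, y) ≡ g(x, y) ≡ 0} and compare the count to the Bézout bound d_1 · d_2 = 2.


Common zeros: {(2, 3)}; count = 1; Bézout bound = 2.

deg(f) = 1, deg(g) = 2, so Bézout bound = 2.
Scan x ∈ F_5. For each x, list the y ∈ F_5 with f(x, y) ≡ 0 and those with g(x, y) ≡ 0 (mod 5); the common zeros in that column are the intersection.
  x = 0: f ≡ 0 at y ∈ {2}; g ≡ 0 at y ∈ {3}; common: ∅.
  x = 1: f ≡ 0 at y ∈ {0}; g ≡ 0 at y ∈ ∅; common: ∅.
  x = 2: f ≡ 0 at y ∈ {3}; g ≡ 0 at y ∈ {1, 3}; common: {3}.
  x = 3: f ≡ 0 at y ∈ {1}; g ≡ 0 at y ∈ ∅; common: ∅.
  x = 4: f ≡ 0 at y ∈ {4}; g ≡ 0 at y ∈ {1}; common: ∅.
Collecting: common zeros = {(2, 3)}, so the count is 1.
Comparison with the Bézout bound: 1 ≤ 2 = deg(f)·deg(g), as expected for curves with no common component (the affine F_5-count falls short of the bound because intersections may lie at infinity, over extension fields, or carry multiplicity).


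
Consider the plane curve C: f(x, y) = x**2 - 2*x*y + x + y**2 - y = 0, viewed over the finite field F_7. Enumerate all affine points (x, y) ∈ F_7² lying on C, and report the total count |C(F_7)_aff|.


Affine F_7-points: {(0, 0), (0, 1), (1, 1), (1, 2), (2, 2), (2, 3), (3, 3), (3, 4), (4, 4), (4, 5), (5, 5), (5, 6), (6, 0), (6, 6)}; count = 14.

For each of the 49 pairs (x, y) ∈ F_7², evaluate f(x, y) mod 7. Record the zeros.
  x = 0: [0↦0, 1↦0, 2↦2, 3↦6, 4↦5, 5↦6, 6↦2]  zeros at y ∈ {0, 1}
  x = 1: [0↦2, 1↦0, 2↦0, 3↦2, 4↦6, 5↦5, 6↦6]  zeros at y ∈ {1, 2}
  x = 2: [0↦6, 1↦2, 2↦0, 3↦0, 4↦2, 5↦6, 6↦5]  zeros at y ∈ {2, 3}
  x = 3: [0↦5, 1↦6, 2↦2, 3↦0, 4↦0, 5↦2, 6↦6]  zeros at y ∈ {3, 4}
  x = 4: [0↦6, 1↦5, 2↦6, 3↦2, 4↦0, 5↦0, 6↦2]  zeros at y ∈ {4, 5}
  x = 5: [0↦2, 1↦6, 2↦5, 3↦6, 4↦2, 5↦0, 6↦0]  zeros at y ∈ {5, 6}
  x = 6: [0↦0, 1↦2, 2↦6, 3↦5, 4↦6, 5↦2, 6↦0]  zeros at y ∈ {0, 6}
Collecting zeros: affine points = {(0, 0), (0, 1), (1, 1), (1, 2), (2, 2), (2, 3), (3, 3), (3, 4), (4, 4), (4, 5), (5, 5), (5, 6), (6, 0), (6, 6)}.
Total count |C(F_7)_aff| = 14.


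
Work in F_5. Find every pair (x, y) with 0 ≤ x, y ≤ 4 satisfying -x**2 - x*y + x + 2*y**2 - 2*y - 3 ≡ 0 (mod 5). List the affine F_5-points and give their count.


Affine F_5-points: {(2, 0), (2, 2), (4, 0), (4, 3)}; count = 4.

For each of the 25 pairs (x, y) ∈ F_5², evaluate f(x, y) mod 5. Record the zeros.
  x = 0: [0↦2, 1↦2, 2↦1, 3↦4, 4↦1]  zeros at y ∈ ∅
  x = 1: [0↦2, 1↦1, 2↦4, 3↦1, 4↦2]  zeros at y ∈ ∅
  x = 2: [0↦0, 1↦3, 2↦0, 3↦1, 4↦1]  zeros at y ∈ {0, 2}
  x = 3: [0↦1, 1↦3, 2↦4, 3↦4, 4↦3]  zeros at y ∈ ∅
  x = 4: [0↦0, 1↦1, 2↦1, 3↦0, 4↦3]  zeros at y ∈ {0, 3}
Collecting zeros: affine points = {(2, 0), (2, 2), (4, 0), (4, 3)}.
Total count |C(F_5)_aff| = 4.


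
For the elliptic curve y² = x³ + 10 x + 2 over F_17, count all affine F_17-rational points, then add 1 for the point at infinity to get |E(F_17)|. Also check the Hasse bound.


Affine points = {(0, 6), (0, 11), (1, 8), (1, 9), (2, 8), (2, 9), (3, 5), (3, 12), (4, 2), (4, 15), (8, 4), (8, 13), (11, 7), (11, 10), (13, 0), (14, 8), (14, 9), (15, 5), (15, 12), (16, 5), (16, 12)}; affine count = 21; |E(F_17)| = 22.

Discriminant check: Δ ∝ 4a³ + 27b² = 4·10³ + 27·2² = 4·1000 + 27·4 ≡ 11 (mod 17). Nonzero ⇒ E is nonsingular.
For each x ∈ F_17, compute rhs = x³ + 10·x + 2 mod 17, then count y ∈ F_17 with y² ≡ rhs.
  x = 0: rhs = 2, matching y values: 6, 11 (2 points).
  x = 1: rhs = 13, matching y values: 8, 9 (2 points).
  x = 2: rhs = 13, matching y values: 8, 9 (2 points).
  x = 3: rhs = 8, matching y values: 5, 12 (2 points).
  x = 4: rhs = 4, matching y values: 2, 15 (2 points).
  x = 5: rhs = 7, matching y values: none (0 points).
  x = 6: rhs = 6, matching y values: none (0 points).
  x = 7: rhs = 7, matching y values: none (0 points).
  x = 8: rhs = 16, matching y values: 4, 13 (2 points).
  x = 9: rhs = 5, matching y values: none (0 points).
  x = 10: rhs = 14, matching y values: none (0 points).
  x = 11: rhs = 15, matching y values: 7, 10 (2 points).
  x = 12: rhs = 14, matching y values: none (0 points).
  x = 13: rhs = 0, matching y values: 0 (1 points).
  x = 14: rhs = 13, matching y values: 8, 9 (2 points).
  x = 15: rhs = 8, matching y values: 5, 12 (2 points).
  x = 16: rhs = 8, matching y values: 5, 12 (2 points).
Total affine count: 21.
Full point count |E(F_17)| = 21 + 1 = 22.
Hasse bound: |22 − (17+1)| = |4| = 4 ≤ 2√17 ≈ 8.2462 ✓.


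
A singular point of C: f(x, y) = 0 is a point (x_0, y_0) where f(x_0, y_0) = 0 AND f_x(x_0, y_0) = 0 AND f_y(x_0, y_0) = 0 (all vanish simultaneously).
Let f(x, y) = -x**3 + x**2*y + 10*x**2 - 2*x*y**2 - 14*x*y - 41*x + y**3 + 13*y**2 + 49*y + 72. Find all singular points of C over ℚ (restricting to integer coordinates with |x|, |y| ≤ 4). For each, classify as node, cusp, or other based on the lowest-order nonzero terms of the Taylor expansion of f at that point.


Singular points: {(3, -2)}; classification: node.

Compute partial derivatives:
  f_x = -3*x**2 + 2*x*y + 20*x - 2*y**2 - 14*y - 41.
  f_y = x**2 - 4*x*y - 14*x + 3*y**2 + 26*y + 49.
Scan x_0 ∈ {−4, ..., 4}. For each x_0, f_y(x_0, y) is a polynomial in y; find its integer roots y ∈ {−4, ..., 4}, then test f_x and f at those candidates.
  x = -4: f_y(-4, y) = 3*y**2 + 42*y + 121; no integer root y with |y| ≤ 4.
  x = -3: f_y(-3, y) = 3*y**2 + 38*y + 100; no integer root y with |y| ≤ 4.
  x = -2: f_y(-2, y) = 3*y**2 + 34*y + 81; no integer root y with |y| ≤ 4.
  x = -1: f_y(-1, y) = 3*y**2 + 30*y + 64; no integer root y with |y| ≤ 4.
  x = 0: f_y(0, y) = 3*y**2 + 26*y + 49; no integer root y with |y| ≤ 4.
  x = 1: f_y(1, y) = 3*y**2 + 22*y + 36; no integer root y with |y| ≤ 4.
  x = 2: f_y(2, y) = 3*y**2 + 18*y + 25; no integer root y with |y| ≤ 4.
  x = 3: f_y(3, y) = 3*y**2 + 14*y + 16; vanishes at y ∈ {-2}. (3, -2): f_x = 0, f = 0 — SINGULAR.
  x = 4: f_y(4, y) = 3*y**2 + 10*y + 9; no integer root y with |y| ≤ 4.
Only singular point on the grid: (3, -2).
Classify: substitute x = 3 + u, y = -2 + v and expand: f = -u**3 + u**2*v - u**2 - 2*u*v**2 + v**3 + v**2.
No constant or linear terms (consistent with a singular point). Quadratic part: -u**2 + v**2. Cubic part: -u**3 + u**2*v - 2*u*v**2 + v**3.
The quadratic part v**2 - u**2 = (v − u)(v + u) splits into two distinct linear factors, so there are two distinct tangent lines y − -2 = ±(x − 3) — this is a node (ordinary double point).
Classification: node.


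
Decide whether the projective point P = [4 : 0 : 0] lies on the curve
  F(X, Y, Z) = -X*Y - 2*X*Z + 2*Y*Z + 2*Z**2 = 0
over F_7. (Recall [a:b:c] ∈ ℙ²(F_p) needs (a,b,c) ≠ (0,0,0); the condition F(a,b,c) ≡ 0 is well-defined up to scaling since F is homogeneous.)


F(4,0,0) ≡ 0 (mod 7); P is on the curve.

Evaluate F(4, 0, 0) term-by-term (mod 7).
  -X*Y ↦ -1·4·0·1 = 0
  -2*X*Z ↦ -2·4·1·0 = 0
  2*Y*Z ↦ 2·1·0·0 = 0
  2*Z**2 ↦ 2·1·1·0 = 0
Sum: F(4, 0, 0) = (0) + (0) + (0) + (0) = 0.
Reducing mod 7: 0 ≡ 0 (mod 7).
Since F(a, b, c) ≡ 0 (mod 7), P lies on the curve.


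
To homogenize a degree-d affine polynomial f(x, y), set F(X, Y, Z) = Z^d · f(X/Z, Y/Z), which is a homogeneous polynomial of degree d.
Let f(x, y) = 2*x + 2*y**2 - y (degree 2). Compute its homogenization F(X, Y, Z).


F(X, Y, Z) = 2*X*Z + 2*Y**2 - Y*Z

deg(f) = 2.
Substitute x = X/Z, y = Y/Z into f, then multiply by Z^2.
  monomial 2·x^1·y^0 ↦ 2·X^1·Y^0·Z^1.
  monomial 2·x^0·y^2 ↦ 2·X^0·Y^2·Z^0.
  monomial -1·x^0·y^1 ↦ -1·X^0·Y^1·Z^1.
Collecting: F(X, Y, Z) = 2*X*Z + 2*Y**2 - Y*Z.


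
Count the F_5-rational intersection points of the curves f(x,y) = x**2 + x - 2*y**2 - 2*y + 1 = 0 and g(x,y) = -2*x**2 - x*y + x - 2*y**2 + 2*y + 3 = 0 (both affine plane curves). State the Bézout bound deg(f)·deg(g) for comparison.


Common zeros: ∅; count = 0; Bézout bound = 4.

deg(f) = 2, deg(g) = 2, so Bézout bound = 4.
Scan x ∈ F_5. For each x, list the y ∈ F_5 with f(x, y) ≡ 0 and those with g(x, y) ≡ 0 (mod 5); the common zeros in that column are the intersection.
  x = 0: f ≡ 0 at y ∈ ∅; g ≡ 0 at y ∈ ∅; common: ∅.
  x = 1: f ≡ 0 at y ∈ ∅; g ≡ 0 at y ∈ ∅; common: ∅.
  x = 2: f ≡ 0 at y ∈ {2}; g ≡ 0 at y ∈ {1, 4}; common: ∅.
  x = 3: f ≡ 0 at y ∈ ∅; g ≡ 0 at y ∈ {1}; common: ∅.
  x = 4: f ≡ 0 at y ∈ ∅; g ≡ 0 at y ∈ {0, 4}; common: ∅.
Collecting: common zeros = ∅, so the count is 0.
Comparison with the Bézout bound: 0 ≤ 4 = deg(f)·deg(g), as expected for curves with no common component (the affine F_5-count falls short of the bound because intersections may lie at infinity, over extension fields, or carry multiplicity).


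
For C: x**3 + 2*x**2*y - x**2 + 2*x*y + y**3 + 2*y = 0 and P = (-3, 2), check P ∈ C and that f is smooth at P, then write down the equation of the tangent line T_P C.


Tangent line at P: 13*x + 26*y - 13 = 0.

Step 1: f(-3, 2) = 0, so P lies on C.
Step 2: partial derivatives
  f_x(x, y) = 3*x**2 + 4*x*y - 2*x + 2*y, f_y(x, y) = 2*x**2 + 2*x + 3*y**2 + 2.
  f_x(P) = 13, f_y(P) = 26 (gradient nonzero, so P is smooth).
Step 3: tangent line at P: 13·(x − -3) + 26·(y − 2) = 0.
Expanding: 13*x + 26*y - 13 = 0.


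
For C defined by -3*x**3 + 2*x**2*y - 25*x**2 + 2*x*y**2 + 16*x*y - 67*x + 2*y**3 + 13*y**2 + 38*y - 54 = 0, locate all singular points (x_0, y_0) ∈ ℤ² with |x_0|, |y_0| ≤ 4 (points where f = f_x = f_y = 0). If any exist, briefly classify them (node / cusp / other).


Singular points: {(-3, -1)}; classification: cusp.

Compute partial derivatives:
  f_x = -9*x**2 + 4*x*y - 50*x + 2*y**2 + 16*y - 67.
  f_y = 2*x**2 + 4*x*y + 16*x + 6*y**2 + 26*y + 38.
Scan x_0 ∈ {−4, ..., 4}. For each x_0, f_y(x_0, y) is a polynomial in y; find its integer roots y ∈ {−4, ..., 4}, then test f_x and f at those candidates.
  x = -4: f_y(-4, y) = 6*y**2 + 10*y + 6; no integer root y with |y| ≤ 4.
  x = -3: f_y(-3, y) = 6*y**2 + 14*y + 8; vanishes at y ∈ {-1}. (-3, -1): f_x = 0, f = 0 — SINGULAR.
  x = -2: f_y(-2, y) = 6*y**2 + 18*y + 14; no integer root y with |y| ≤ 4.
  x = -1: f_y(-1, y) = 6*y**2 + 22*y + 24; no integer root y with |y| ≤ 4.
  x = 0: f_y(0, y) = 6*y**2 + 26*y + 38; no integer root y with |y| ≤ 4.
  x = 1: f_y(1, y) = 6*y**2 + 30*y + 56; no integer root y with |y| ≤ 4.
  x = 2: f_y(2, y) = 6*y**2 + 34*y + 78; no integer root y with |y| ≤ 4.
  x = 3: f_y(3, y) = 6*y**2 + 38*y + 104; no integer root y with |y| ≤ 4.
  x = 4: f_y(4, y) = 6*y**2 + 42*y + 134; no integer root y with |y| ≤ 4.
Only singular point on the grid: (-3, -1).
Classify: substitute x = -3 + u, y = -1 + v and expand: f = -3*u**3 + 2*u**2*v + 2*u*v**2 + 2*v**3 + v**2.
No constant or linear terms (consistent with a singular point). Quadratic part: v**2. Cubic part: -3*u**3 + 2*u**2*v + 2*u*v**2 + 2*v**3.
The quadratic part v**2 is a perfect square, so there is a single (double) tangent line v = 0, i.e. y = -1. Restricting the cubic part to that line (v = 0) leaves -3*u**3 ≠ 0, so f is not divisible by v and the branch is v² ≈ 3*u**3 to lowest order — this is a cusp.
Classification: cusp.


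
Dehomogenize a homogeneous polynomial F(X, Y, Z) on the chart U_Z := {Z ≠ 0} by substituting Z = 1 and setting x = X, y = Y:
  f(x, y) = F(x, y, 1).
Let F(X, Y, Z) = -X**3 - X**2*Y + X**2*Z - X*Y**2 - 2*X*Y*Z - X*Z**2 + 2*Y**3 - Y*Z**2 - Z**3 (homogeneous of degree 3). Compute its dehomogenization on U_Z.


f(x, y) = -x**3 - x**2*y + x**2 - x*y**2 - 2*x*y - x + 2*y**3 - y - 1

On U_Z we set Z = 1. Each monomial c·X^i·Y^j·Z^k in F becomes c·x^i·y^j·1^k = c·x^i·y^j.
Substituting Z = 1: F(X, Y, 1) = -x**3 - x**2*y + x**2 - x*y**2 - 2*x*y - x + 2*y**3 - y - 1.
Note: deg(f) ≤ deg(F) = 3; strict inequality happens when F is divisible by Z (lost terms).


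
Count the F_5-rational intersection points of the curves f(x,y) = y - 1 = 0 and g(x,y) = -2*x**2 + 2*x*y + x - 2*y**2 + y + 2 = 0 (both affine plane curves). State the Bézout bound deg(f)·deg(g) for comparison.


Common zeros: ∅; count = 0; Bézout bound = 2.

deg(f) = 1, deg(g) = 2, so Bézout bound = 2.
Scan x ∈ F_5. For each x, list the y ∈ F_5 with f(x, y) ≡ 0 and those with g(x, y) ≡ 0 (mod 5); the common zeros in that column are the intersection.
  x = 0: f ≡ 0 at y ∈ {1}; g ≡ 0 at y ∈ ∅; common: ∅.
  x = 1: f ≡ 0 at y ∈ {1}; g ≡ 0 at y ∈ ∅; common: ∅.
  x = 2: f ≡ 0 at y ∈ {1}; g ≡ 0 at y ∈ ∅; common: ∅.
  x = 3: f ≡ 0 at y ∈ {1}; g ≡ 0 at y ∈ {3}; common: ∅.
  x = 4: f ≡ 0 at y ∈ {1}; g ≡ 0 at y ∈ ∅; common: ∅.
Collecting: common zeros = ∅, so the count is 0.
Comparison with the Bézout bound: 0 ≤ 2 = deg(f)·deg(g), as expected for curves with no common component (the affine F_5-count falls short of the bound because intersections may lie at infinity, over extension fields, or carry multiplicity).


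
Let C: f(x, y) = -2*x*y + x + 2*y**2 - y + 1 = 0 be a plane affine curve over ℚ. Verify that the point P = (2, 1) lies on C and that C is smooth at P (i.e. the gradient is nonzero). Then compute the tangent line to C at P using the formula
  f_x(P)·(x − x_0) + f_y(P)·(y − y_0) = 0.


Tangent line at P: -x - y + 3 = 0.

Step 1: f(2, 1) = 0, so P lies on C.
Step 2: partial derivatives
  f_x(x, y) = 1 - 2*y, f_y(x, y) = -2*x + 4*y - 1.
  f_x(P) = -1, f_y(P) = -1 (gradient nonzero, so P is smooth).
Step 3: tangent line at P: -1·(x − 2) + -1·(y − 1) = 0.
Expanding: -x - y + 3 = 0.


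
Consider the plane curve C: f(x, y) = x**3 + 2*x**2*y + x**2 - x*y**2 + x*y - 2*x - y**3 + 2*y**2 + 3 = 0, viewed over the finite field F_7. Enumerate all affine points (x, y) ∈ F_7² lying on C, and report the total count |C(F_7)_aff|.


Affine F_7-points: {(2, 3), (3, 2), (6, 4)}; count = 3.

For each of the 49 pairs (x, y) ∈ F_7², evaluate f(x, y) mod 7. Record the zeros.
  x = 0: [0↦3, 1↦4, 2↦3, 3↦1, 4↦6, 5↦5, 6↦6]  zeros at y ∈ ∅
  x = 1: [0↦3, 1↦6, 2↦5, 3↦1, 4↦2, 5↦2, 6↦2]  zeros at y ∈ ∅
  x = 2: [0↦4, 1↦6, 2↦2, 3↦0, 4↦1, 5↦6, 6↦2]  zeros at y ∈ {3}
  x = 3: [0↦5, 1↦3, 2↦0, 3↦4, 4↦2, 5↦2, 6↦5]  zeros at y ∈ {2}
  x = 4: [0↦5, 1↦3, 2↦5, 3↦5, 4↦4, 5↦3, 6↦3]  zeros at y ∈ ∅
  x = 5: [0↦3, 1↦5, 2↦2, 3↦2, 4↦6, 5↦1, 6↦2]  zeros at y ∈ ∅
  x = 6: [0↦5, 1↦1, 2↦4, 3↦1, 4↦0, 5↦2, 6↦1]  zeros at y ∈ {4}
Collecting zeros: affine points = {(2, 3), (3, 2), (6, 4)}.
Total count |C(F_7)_aff| = 3.
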